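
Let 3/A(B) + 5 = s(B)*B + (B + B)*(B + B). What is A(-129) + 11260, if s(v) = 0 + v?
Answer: 936832003/83200 ≈ 11260.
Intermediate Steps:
s(v) = v
A(B) = 3/(-5 + 5*B**2) (A(B) = 3/(-5 + (B*B + (B + B)*(B + B))) = 3/(-5 + (B**2 + (2*B)*(2*B))) = 3/(-5 + (B**2 + 4*B**2)) = 3/(-5 + 5*B**2))
A(-129) + 11260 = 3/(5*(-1 + (-129)**2)) + 11260 = 3/(5*(-1 + 16641)) + 11260 = (3/5)/16640 + 11260 = (3/5)*(1/16640) + 11260 = 3/83200 + 11260 = 936832003/83200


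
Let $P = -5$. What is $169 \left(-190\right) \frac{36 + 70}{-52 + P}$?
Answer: $\frac{179140}{3} \approx 59713.0$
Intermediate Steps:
$169 \left(-190\right) \frac{36 + 70}{-52 + P} = 169 \left(-190\right) \frac{36 + 70}{-52 - 5} = - 32110 \frac{106}{-57} = - 32110 \cdot 106 \left(- \frac{1}{57}\right) = \left(-32110\right) \left(- \frac{106}{57}\right) = \frac{179140}{3}$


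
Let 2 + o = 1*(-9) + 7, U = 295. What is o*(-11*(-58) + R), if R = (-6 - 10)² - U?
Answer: -2396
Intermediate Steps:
R = -39 (R = (-6 - 10)² - 1*295 = (-16)² - 295 = 256 - 295 = -39)
o = -4 (o = -2 + (1*(-9) + 7) = -2 + (-9 + 7) = -2 - 2 = -4)
o*(-11*(-58) + R) = -4*(-11*(-58) - 39) = -4*(638 - 39) = -4*599 = -2396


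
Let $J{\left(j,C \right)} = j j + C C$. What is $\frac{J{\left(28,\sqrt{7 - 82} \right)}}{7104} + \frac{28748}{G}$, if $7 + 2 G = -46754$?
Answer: $- \frac{125099345}{110730048} \approx -1.1298$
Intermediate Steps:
$G = - \frac{46761}{2}$ ($G = - \frac{7}{2} + \frac{1}{2} \left(-46754\right) = - \frac{7}{2} - 23377 = - \frac{46761}{2} \approx -23381.0$)
$J{\left(j,C \right)} = C^{2} + j^{2}$ ($J{\left(j,C \right)} = j^{2} + C^{2} = C^{2} + j^{2}$)
$\frac{J{\left(28,\sqrt{7 - 82} \right)}}{7104} + \frac{28748}{G} = \frac{\left(\sqrt{7 - 82}\right)^{2} + 28^{2}}{7104} + \frac{28748}{- \frac{46761}{2}} = \left(\left(\sqrt{-75}\right)^{2} + 784\right) \frac{1}{7104} + 28748 \left(- \frac{2}{46761}\right) = \left(\left(5 i \sqrt{3}\right)^{2} + 784\right) \frac{1}{7104} - \frac{57496}{46761} = \left(-75 + 784\right) \frac{1}{7104} - \frac{57496}{46761} = 709 \cdot \frac{1}{7104} - \frac{57496}{46761} = \frac{709}{7104} - \frac{57496}{46761} = - \frac{125099345}{110730048}$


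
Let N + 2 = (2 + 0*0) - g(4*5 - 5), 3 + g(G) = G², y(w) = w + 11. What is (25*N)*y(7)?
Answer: -99900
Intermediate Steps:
y(w) = 11 + w
g(G) = -3 + G²
N = -222 (N = -2 + ((2 + 0*0) - (-3 + (4*5 - 5)²)) = -2 + ((2 + 0) - (-3 + (20 - 5)²)) = -2 + (2 - (-3 + 15²)) = -2 + (2 - (-3 + 225)) = -2 + (2 - 1*222) = -2 + (2 - 222) = -2 - 220 = -222)
(25*N)*y(7) = (25*(-222))*(11 + 7) = -5550*18 = -99900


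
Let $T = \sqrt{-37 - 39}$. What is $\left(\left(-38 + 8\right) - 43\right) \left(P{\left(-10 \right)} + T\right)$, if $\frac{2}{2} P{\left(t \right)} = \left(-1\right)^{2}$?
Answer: $-73 - 146 i \sqrt{19} \approx -73.0 - 636.4 i$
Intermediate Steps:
$T = 2 i \sqrt{19}$ ($T = \sqrt{-76} = 2 i \sqrt{19} \approx 8.7178 i$)
$P{\left(t \right)} = 1$ ($P{\left(t \right)} = \left(-1\right)^{2} = 1$)
$\left(\left(-38 + 8\right) - 43\right) \left(P{\left(-10 \right)} + T\right) = \left(\left(-38 + 8\right) - 43\right) \left(1 + 2 i \sqrt{19}\right) = \left(-30 - 43\right) \left(1 + 2 i \sqrt{19}\right) = - 73 \left(1 + 2 i \sqrt{19}\right) = -73 - 146 i \sqrt{19}$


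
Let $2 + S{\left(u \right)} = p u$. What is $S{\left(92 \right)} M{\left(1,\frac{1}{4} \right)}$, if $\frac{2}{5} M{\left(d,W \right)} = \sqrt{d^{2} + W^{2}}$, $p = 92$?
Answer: $\frac{21155 \sqrt{17}}{4} \approx 21806.0$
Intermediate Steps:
$S{\left(u \right)} = -2 + 92 u$
$M{\left(d,W \right)} = \frac{5 \sqrt{W^{2} + d^{2}}}{2}$ ($M{\left(d,W \right)} = \frac{5 \sqrt{d^{2} + W^{2}}}{2} = \frac{5 \sqrt{W^{2} + d^{2}}}{2}$)
$S{\left(92 \right)} M{\left(1,\frac{1}{4} \right)} = \left(-2 + 92 \cdot 92\right) \frac{5 \sqrt{\left(\frac{1}{4}\right)^{2} + 1^{2}}}{2} = \left(-2 + 8464\right) \frac{5 \sqrt{\left(\frac{1}{4}\right)^{2} + 1}}{2} = 8462 \frac{5 \sqrt{\frac{1}{16} + 1}}{2} = 8462 \frac{5 \sqrt{\frac{17}{16}}}{2} = 8462 \frac{5 \frac{\sqrt{17}}{4}}{2} = 8462 \frac{5 \sqrt{17}}{8} = \frac{21155 \sqrt{17}}{4}$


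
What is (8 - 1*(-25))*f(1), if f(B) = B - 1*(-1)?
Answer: 66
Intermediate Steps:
f(B) = 1 + B (f(B) = B + 1 = 1 + B)
(8 - 1*(-25))*f(1) = (8 - 1*(-25))*(1 + 1) = (8 + 25)*2 = 33*2 = 66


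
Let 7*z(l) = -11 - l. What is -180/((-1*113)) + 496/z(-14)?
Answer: 392876/339 ≈ 1158.9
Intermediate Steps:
z(l) = -11/7 - l/7 (z(l) = (-11 - l)/7 = -11/7 - l/7)
-180/((-1*113)) + 496/z(-14) = -180/((-1*113)) + 496/(-11/7 - 1/7*(-14)) = -180/(-113) + 496/(-11/7 + 2) = -180*(-1/113) + 496/(3/7) = 180/113 + 496*(7/3) = 180/113 + 3472/3 = 392876/339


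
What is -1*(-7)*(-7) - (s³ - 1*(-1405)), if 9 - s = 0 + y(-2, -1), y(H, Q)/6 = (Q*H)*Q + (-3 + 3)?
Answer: -10715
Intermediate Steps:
y(H, Q) = 6*H*Q² (y(H, Q) = 6*((Q*H)*Q + (-3 + 3)) = 6*((H*Q)*Q + 0) = 6*(H*Q² + 0) = 6*(H*Q²) = 6*H*Q²)
s = 21 (s = 9 - (0 + 6*(-2)*(-1)²) = 9 - (0 + 6*(-2)*1) = 9 - (0 - 12) = 9 - 1*(-12) = 9 + 12 = 21)
-1*(-7)*(-7) - (s³ - 1*(-1405)) = -1*(-7)*(-7) - (21³ - 1*(-1405)) = 7*(-7) - (9261 + 1405) = -49 - 1*10666 = -49 - 10666 = -10715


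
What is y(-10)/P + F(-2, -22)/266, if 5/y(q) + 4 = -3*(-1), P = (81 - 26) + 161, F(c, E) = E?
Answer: -3041/28728 ≈ -0.10585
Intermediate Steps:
P = 216 (P = 55 + 161 = 216)
y(q) = -5 (y(q) = 5/(-4 - 3*(-1)) = 5/(-4 + 3) = 5/(-1) = 5*(-1) = -5)
y(-10)/P + F(-2, -22)/266 = -5/216 - 22/266 = -5*1/216 - 22*1/266 = -5/216 - 11/133 = -3041/28728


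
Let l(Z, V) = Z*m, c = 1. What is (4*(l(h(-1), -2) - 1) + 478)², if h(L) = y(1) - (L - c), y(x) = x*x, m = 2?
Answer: 248004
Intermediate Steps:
y(x) = x²
h(L) = 2 - L (h(L) = 1² - (L - 1*1) = 1 - (L - 1) = 1 - (-1 + L) = 1 + (1 - L) = 2 - L)
l(Z, V) = 2*Z (l(Z, V) = Z*2 = 2*Z)
(4*(l(h(-1), -2) - 1) + 478)² = (4*(2*(2 - 1*(-1)) - 1) + 478)² = (4*(2*(2 + 1) - 1) + 478)² = (4*(2*3 - 1) + 478)² = (4*(6 - 1) + 478)² = (4*5 + 478)² = (20 + 478)² = 498² = 248004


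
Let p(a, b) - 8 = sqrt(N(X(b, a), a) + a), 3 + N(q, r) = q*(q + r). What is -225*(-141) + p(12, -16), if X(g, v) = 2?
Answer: 31733 + sqrt(37) ≈ 31739.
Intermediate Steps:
N(q, r) = -3 + q*(q + r)
p(a, b) = 8 + sqrt(1 + 3*a) (p(a, b) = 8 + sqrt((-3 + 2**2 + 2*a) + a) = 8 + sqrt((-3 + 4 + 2*a) + a) = 8 + sqrt((1 + 2*a) + a) = 8 + sqrt(1 + 3*a))
-225*(-141) + p(12, -16) = -225*(-141) + (8 + sqrt(1 + 3*12)) = 31725 + (8 + sqrt(1 + 36)) = 31725 + (8 + sqrt(37)) = 31733 + sqrt(37)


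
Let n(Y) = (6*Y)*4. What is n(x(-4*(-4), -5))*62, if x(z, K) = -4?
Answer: -5952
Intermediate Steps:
n(Y) = 24*Y
n(x(-4*(-4), -5))*62 = (24*(-4))*62 = -96*62 = -5952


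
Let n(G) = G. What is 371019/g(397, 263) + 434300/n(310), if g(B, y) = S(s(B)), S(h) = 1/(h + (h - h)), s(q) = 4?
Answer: 46049786/31 ≈ 1.4855e+6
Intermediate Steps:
S(h) = 1/h (S(h) = 1/(h + 0) = 1/h)
g(B, y) = ¼ (g(B, y) = 1/4 = ¼)
371019/g(397, 263) + 434300/n(310) = 371019/(¼) + 434300/310 = 371019*4 + 434300*(1/310) = 1484076 + 43430/31 = 46049786/31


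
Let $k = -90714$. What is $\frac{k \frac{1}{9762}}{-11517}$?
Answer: $\frac{15119}{18738159} \approx 0.00080686$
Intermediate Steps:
$\frac{k \frac{1}{9762}}{-11517} = \frac{\left(-90714\right) \frac{1}{9762}}{-11517} = \left(-90714\right) \frac{1}{9762} \left(- \frac{1}{11517}\right) = \left(- \frac{15119}{1627}\right) \left(- \frac{1}{11517}\right) = \frac{15119}{18738159}$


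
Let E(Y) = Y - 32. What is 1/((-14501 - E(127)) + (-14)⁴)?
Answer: 1/23820 ≈ 4.1982e-5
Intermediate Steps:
E(Y) = -32 + Y
1/((-14501 - E(127)) + (-14)⁴) = 1/((-14501 - (-32 + 127)) + (-14)⁴) = 1/((-14501 - 1*95) + 38416) = 1/((-14501 - 95) + 38416) = 1/(-14596 + 38416) = 1/23820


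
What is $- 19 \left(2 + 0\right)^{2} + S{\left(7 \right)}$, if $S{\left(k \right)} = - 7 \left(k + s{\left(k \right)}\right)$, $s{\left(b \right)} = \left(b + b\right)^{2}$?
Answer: $-1497$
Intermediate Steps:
$s{\left(b \right)} = 4 b^{2}$ ($s{\left(b \right)} = \left(2 b\right)^{2} = 4 b^{2}$)
$S{\left(k \right)} = - 28 k^{2} - 7 k$ ($S{\left(k \right)} = - 7 \left(k + 4 k^{2}\right) = - 28 k^{2} - 7 k$)
$- 19 \left(2 + 0\right)^{2} + S{\left(7 \right)} = - 19 \left(2 + 0\right)^{2} + 7 \cdot 7 \left(-1 - 28\right) = - 19 \cdot 2^{2} + 7 \cdot 7 \left(-1 - 28\right) = \left(-19\right) 4 + 7 \cdot 7 \left(-29\right) = -76 - 1421 = -1497$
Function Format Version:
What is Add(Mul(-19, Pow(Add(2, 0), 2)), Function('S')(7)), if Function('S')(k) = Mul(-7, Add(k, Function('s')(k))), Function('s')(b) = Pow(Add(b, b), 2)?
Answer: -1497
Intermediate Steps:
Function('s')(b) = Mul(4, Pow(b, 2)) (Function('s')(b) = Pow(Mul(2, b), 2) = Mul(4, Pow(b, 2)))
Function('S')(k) = Add(Mul(-28, Pow(k, 2)), Mul(-7, k)) (Function('S')(k) = Mul(-7, Add(k, Mul(4, Pow(k, 2)))) = Add(Mul(-28, Pow(k, 2)), Mul(-7, k)))
Add(Mul(-19, Pow(Add(2, 0), 2)), Function('S')(7)) = Add(Mul(-19, Pow(Add(2, 0), 2)), Mul(7, 7, Add(-1, Mul(-4, 7)))) = Add(Mul(-19, Pow(2, 2)), Mul(7, 7, Add(-1, -28))) = Add(Mul(-19, 4), Mul(7, 7, -29)) = Add(-76, -1421) = -1497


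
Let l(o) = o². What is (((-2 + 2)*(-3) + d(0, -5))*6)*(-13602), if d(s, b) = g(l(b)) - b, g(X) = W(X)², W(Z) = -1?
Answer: -489672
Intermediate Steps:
g(X) = 1 (g(X) = (-1)² = 1)
d(s, b) = 1 - b
(((-2 + 2)*(-3) + d(0, -5))*6)*(-13602) = (((-2 + 2)*(-3) + (1 - 1*(-5)))*6)*(-13602) = ((0*(-3) + (1 + 5))*6)*(-13602) = ((0 + 6)*6)*(-13602) = (6*6)*(-13602) = 36*(-13602) = -489672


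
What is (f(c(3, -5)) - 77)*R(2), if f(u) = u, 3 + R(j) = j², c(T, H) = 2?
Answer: -75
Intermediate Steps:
R(j) = -3 + j²
(f(c(3, -5)) - 77)*R(2) = (2 - 77)*(-3 + 2²) = -75*(-3 + 4) = -75*1 = -75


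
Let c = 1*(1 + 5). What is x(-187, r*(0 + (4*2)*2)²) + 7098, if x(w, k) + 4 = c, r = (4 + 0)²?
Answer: 7100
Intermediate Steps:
r = 16 (r = 4² = 16)
c = 6 (c = 1*6 = 6)
x(w, k) = 2 (x(w, k) = -4 + 6 = 2)
x(-187, r*(0 + (4*2)*2)²) + 7098 = 2 + 7098 = 7100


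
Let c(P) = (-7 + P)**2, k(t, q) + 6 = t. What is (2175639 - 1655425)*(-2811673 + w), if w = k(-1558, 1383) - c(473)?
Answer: -1576452864102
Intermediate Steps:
k(t, q) = -6 + t
w = -218720 (w = (-6 - 1558) - (-7 + 473)**2 = -1564 - 1*466**2 = -1564 - 1*217156 = -1564 - 217156 = -218720)
(2175639 - 1655425)*(-2811673 + w) = (2175639 - 1655425)*(-2811673 - 218720) = 520214*(-3030393) = -1576452864102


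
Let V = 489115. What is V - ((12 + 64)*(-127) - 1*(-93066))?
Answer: 405701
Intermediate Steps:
V - ((12 + 64)*(-127) - 1*(-93066)) = 489115 - ((12 + 64)*(-127) - 1*(-93066)) = 489115 - (76*(-127) + 93066) = 489115 - (-9652 + 93066) = 489115 - 1*83414 = 489115 - 83414 = 405701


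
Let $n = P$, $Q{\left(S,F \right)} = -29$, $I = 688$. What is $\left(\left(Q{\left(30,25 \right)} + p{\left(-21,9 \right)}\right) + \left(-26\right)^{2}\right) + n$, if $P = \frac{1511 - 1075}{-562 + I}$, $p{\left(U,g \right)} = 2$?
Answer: $\frac{41105}{63} \approx 652.46$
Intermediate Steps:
$P = \frac{218}{63}$ ($P = \frac{1511 - 1075}{-562 + 688} = \frac{436}{126} = 436 \cdot \frac{1}{126} = \frac{218}{63} \approx 3.4603$)
$n = \frac{218}{63} \approx 3.4603$
$\left(\left(Q{\left(30,25 \right)} + p{\left(-21,9 \right)}\right) + \left(-26\right)^{2}\right) + n = \left(\left(-29 + 2\right) + \left(-26\right)^{2}\right) + \frac{218}{63} = \left(-27 + 676\right) + \frac{218}{63} = 649 + \frac{218}{63} = \frac{41105}{63}$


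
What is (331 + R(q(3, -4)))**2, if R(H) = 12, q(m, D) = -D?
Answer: 117649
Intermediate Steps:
(331 + R(q(3, -4)))**2 = (331 + 12)**2 = 343**2 = 117649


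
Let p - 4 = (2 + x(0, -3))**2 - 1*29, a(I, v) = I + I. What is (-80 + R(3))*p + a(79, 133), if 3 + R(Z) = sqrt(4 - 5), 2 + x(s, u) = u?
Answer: 1486 - 16*I ≈ 1486.0 - 16.0*I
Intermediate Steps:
a(I, v) = 2*I
x(s, u) = -2 + u
p = -16 (p = 4 + ((2 + (-2 - 3))**2 - 1*29) = 4 + ((2 - 5)**2 - 29) = 4 + ((-3)**2 - 29) = 4 + (9 - 29) = 4 - 20 = -16)
R(Z) = -3 + I (R(Z) = -3 + sqrt(4 - 5) = -3 + sqrt(-1) = -3 + I)
(-80 + R(3))*p + a(79, 133) = (-80 + (-3 + I))*(-16) + 2*79 = (-83 + I)*(-16) + 158 = (1328 - 16*I) + 158 = 1486 - 16*I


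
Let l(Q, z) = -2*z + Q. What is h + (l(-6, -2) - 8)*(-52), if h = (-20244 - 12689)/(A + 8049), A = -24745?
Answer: 8714853/16696 ≈ 521.97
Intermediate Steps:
l(Q, z) = Q - 2*z
h = 32933/16696 (h = (-20244 - 12689)/(-24745 + 8049) = -32933/(-16696) = -32933*(-1/16696) = 32933/16696 ≈ 1.9725)
h + (l(-6, -2) - 8)*(-52) = 32933/16696 + ((-6 - 2*(-2)) - 8)*(-52) = 32933/16696 + ((-6 + 4) - 8)*(-52) = 32933/16696 + (-2 - 8)*(-52) = 32933/16696 - 10*(-52) = 32933/16696 + 520 = 8714853/16696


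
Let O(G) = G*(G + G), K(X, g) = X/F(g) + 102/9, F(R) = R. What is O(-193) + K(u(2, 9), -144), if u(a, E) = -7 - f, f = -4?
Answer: 3576449/48 ≈ 74509.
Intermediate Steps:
u(a, E) = -3 (u(a, E) = -7 - 1*(-4) = -7 + 4 = -3)
K(X, g) = 34/3 + X/g (K(X, g) = X/g + 102/9 = X/g + 102*(⅑) = X/g + 34/3 = 34/3 + X/g)
O(G) = 2*G² (O(G) = G*(2*G) = 2*G²)
O(-193) + K(u(2, 9), -144) = 2*(-193)² + (34/3 - 3/(-144)) = 2*37249 + (34/3 - 3*(-1/144)) = 74498 + (34/3 + 1/48) = 74498 + 545/48 = 3576449/48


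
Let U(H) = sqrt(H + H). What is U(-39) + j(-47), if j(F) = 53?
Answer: 53 + I*sqrt(78) ≈ 53.0 + 8.8318*I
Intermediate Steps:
U(H) = sqrt(2)*sqrt(H) (U(H) = sqrt(2*H) = sqrt(2)*sqrt(H))
U(-39) + j(-47) = sqrt(2)*sqrt(-39) + 53 = sqrt(2)*(I*sqrt(39)) + 53 = I*sqrt(78) + 53 = 53 + I*sqrt(78)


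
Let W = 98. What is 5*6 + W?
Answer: 128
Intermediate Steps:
5*6 + W = 5*6 + 98 = 30 + 98 = 128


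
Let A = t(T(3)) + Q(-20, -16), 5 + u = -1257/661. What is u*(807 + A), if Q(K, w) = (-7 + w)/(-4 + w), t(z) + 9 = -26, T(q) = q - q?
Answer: -35271103/6610 ≈ -5336.0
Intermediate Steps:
T(q) = 0
t(z) = -35 (t(z) = -9 - 26 = -35)
Q(K, w) = (-7 + w)/(-4 + w)
u = -4562/661 (u = -5 - 1257/661 = -4562/661 ≈ -6.9017)
A = -677/20 (A = -35 + (-7 - 16)/(-4 - 16) = -35 - 23/(-20) = -35 - 1/20*(-23) = -35 + 23/20 = -677/20 ≈ -33.850)
u*(807 + A) = -4562*(807 - 677/20)/661 = -4562/661*15463/20 = -35271103/6610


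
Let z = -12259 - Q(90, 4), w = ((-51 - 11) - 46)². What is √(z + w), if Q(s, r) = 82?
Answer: I*√677 ≈ 26.019*I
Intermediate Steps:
w = 11664 (w = (-62 - 46)² = (-108)² = 11664)
z = -12341 (z = -12259 - 1*82 = -12259 - 82 = -12341)
√(z + w) = √(-12341 + 11664) = √(-677) = I*√677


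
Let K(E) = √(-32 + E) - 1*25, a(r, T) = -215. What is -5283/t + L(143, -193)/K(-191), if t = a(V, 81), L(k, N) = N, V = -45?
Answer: 5517359/182320 + 193*I*√223/848 ≈ 30.262 + 3.3987*I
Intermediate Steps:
t = -215
K(E) = -25 + √(-32 + E) (K(E) = √(-32 + E) - 25 = -25 + √(-32 + E))
-5283/t + L(143, -193)/K(-191) = -5283/(-215) - 193/(-25 + √(-32 - 191)) = -5283*(-1/215) - 193/(-25 + √(-223)) = 5283/215 - 193/(-25 + I*√223)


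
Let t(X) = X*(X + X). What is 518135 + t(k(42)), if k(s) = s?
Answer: 521663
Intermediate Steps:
t(X) = 2*X² (t(X) = X*(2*X) = 2*X²)
518135 + t(k(42)) = 518135 + 2*42² = 518135 + 2*1764 = 518135 + 3528 = 521663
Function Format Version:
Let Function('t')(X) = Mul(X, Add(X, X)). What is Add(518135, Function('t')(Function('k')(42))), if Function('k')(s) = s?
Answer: 521663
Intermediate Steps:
Function('t')(X) = Mul(2, Pow(X, 2)) (Function('t')(X) = Mul(X, Mul(2, X)) = Mul(2, Pow(X, 2)))
Add(518135, Function('t')(Function('k')(42))) = Add(518135, Mul(2, Pow(42, 2))) = Add(518135, Mul(2, 1764)) = Add(518135, 3528) = 521663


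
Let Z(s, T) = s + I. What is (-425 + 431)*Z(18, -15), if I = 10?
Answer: 168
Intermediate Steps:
Z(s, T) = 10 + s (Z(s, T) = s + 10 = 10 + s)
(-425 + 431)*Z(18, -15) = (-425 + 431)*(10 + 18) = 6*28 = 168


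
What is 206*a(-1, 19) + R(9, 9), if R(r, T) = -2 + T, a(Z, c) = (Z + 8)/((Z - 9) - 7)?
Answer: -1323/17 ≈ -77.823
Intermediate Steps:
a(Z, c) = (8 + Z)/(-16 + Z) (a(Z, c) = (8 + Z)/((-9 + Z) - 7) = (8 + Z)/(-16 + Z))
206*a(-1, 19) + R(9, 9) = 206*((8 - 1)/(-16 - 1)) + (-2 + 9) = 206*(7/(-17)) + 7 = 206*(-1/17*7) + 7 = 206*(-7/17) + 7 = -1442/17 + 7 = -1323/17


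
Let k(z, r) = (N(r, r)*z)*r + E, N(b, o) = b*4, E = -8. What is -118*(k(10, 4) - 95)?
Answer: -63366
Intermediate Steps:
N(b, o) = 4*b
k(z, r) = -8 + 4*z*r² (k(z, r) = ((4*r)*z)*r - 8 = (4*r*z)*r - 8 = 4*z*r² - 8 = -8 + 4*z*r²)
-118*(k(10, 4) - 95) = -118*((-8 + 4*10*4²) - 95) = -118*((-8 + 4*10*16) - 95) = -118*((-8 + 640) - 95) = -118*(632 - 95) = -118*537 = -63366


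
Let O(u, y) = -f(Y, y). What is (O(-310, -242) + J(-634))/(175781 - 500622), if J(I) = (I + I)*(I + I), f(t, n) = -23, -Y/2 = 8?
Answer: -1607847/324841 ≈ -4.9496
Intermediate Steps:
Y = -16 (Y = -2*8 = -16)
O(u, y) = 23 (O(u, y) = -1*(-23) = 23)
J(I) = 4*I² (J(I) = (2*I)*(2*I) = 4*I²)
(O(-310, -242) + J(-634))/(175781 - 500622) = (23 + 4*(-634)²)/(175781 - 500622) = (23 + 4*401956)/(-324841) = (23 + 1607824)*(-1/324841) = 1607847*(-1/324841) = -1607847/324841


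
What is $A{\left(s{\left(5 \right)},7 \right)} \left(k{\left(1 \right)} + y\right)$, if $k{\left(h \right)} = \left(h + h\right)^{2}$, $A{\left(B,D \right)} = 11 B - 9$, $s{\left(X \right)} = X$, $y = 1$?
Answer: $230$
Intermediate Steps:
$A{\left(B,D \right)} = -9 + 11 B$
$k{\left(h \right)} = 4 h^{2}$ ($k{\left(h \right)} = \left(2 h\right)^{2} = 4 h^{2}$)
$A{\left(s{\left(5 \right)},7 \right)} \left(k{\left(1 \right)} + y\right) = \left(-9 + 11 \cdot 5\right) \left(4 \cdot 1^{2} + 1\right) = \left(-9 + 55\right) \left(4 \cdot 1 + 1\right) = 46 \left(4 + 1\right) = 46 \cdot 5 = 230$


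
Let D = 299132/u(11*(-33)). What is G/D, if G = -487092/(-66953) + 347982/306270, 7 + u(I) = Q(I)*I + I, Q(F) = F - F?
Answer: -25942129717/2493459207102 ≈ -0.010404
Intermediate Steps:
Q(F) = 0
u(I) = -7 + I (u(I) = -7 + (0*I + I) = -7 + (0 + I) = -7 + I)
G = 701138641/83356485 (G = -487092*(-1/66953) + 347982*(1/306270) = 487092/66953 + 57997/51045 = 701138641/83356485 ≈ 8.4113)
D = -149566/185 (D = 299132/(-7 + 11*(-33)) = 299132/(-7 - 363) = 299132/(-370) = 299132*(-1/370) = -149566/185 ≈ -808.46)
G/D = 701138641/(83356485*(-149566/185)) = (701138641/83356485)*(-185/149566) = -25942129717/2493459207102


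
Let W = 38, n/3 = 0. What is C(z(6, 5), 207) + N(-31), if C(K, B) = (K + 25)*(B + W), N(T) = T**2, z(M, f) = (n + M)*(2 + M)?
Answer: 18846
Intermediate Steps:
n = 0 (n = 3*0 = 0)
z(M, f) = M*(2 + M) (z(M, f) = (0 + M)*(2 + M) = M*(2 + M))
C(K, B) = (25 + K)*(38 + B) (C(K, B) = (K + 25)*(B + 38) = (25 + K)*(38 + B))
C(z(6, 5), 207) + N(-31) = (950 + 25*207 + 38*(6*(2 + 6)) + 207*(6*(2 + 6))) + (-31)**2 = (950 + 5175 + 38*(6*8) + 207*(6*8)) + 961 = (950 + 5175 + 38*48 + 207*48) + 961 = (950 + 5175 + 1824 + 9936) + 961 = 17885 + 961 = 18846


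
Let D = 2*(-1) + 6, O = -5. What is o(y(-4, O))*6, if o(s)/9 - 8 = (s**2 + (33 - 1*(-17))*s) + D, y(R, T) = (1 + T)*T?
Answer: 76248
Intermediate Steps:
D = 4 (D = -2 + 6 = 4)
y(R, T) = T*(1 + T)
o(s) = 108 + 9*s**2 + 450*s (o(s) = 72 + 9*((s**2 + (33 - 1*(-17))*s) + 4) = 72 + 9*((s**2 + (33 + 17)*s) + 4) = 72 + 9*((s**2 + 50*s) + 4) = 72 + 9*(4 + s**2 + 50*s) = 72 + (36 + 9*s**2 + 450*s) = 108 + 9*s**2 + 450*s)
o(y(-4, O))*6 = (108 + 9*(-5*(1 - 5))**2 + 450*(-5*(1 - 5)))*6 = (108 + 9*(-5*(-4))**2 + 450*(-5*(-4)))*6 = (108 + 9*20**2 + 450*20)*6 = (108 + 9*400 + 9000)*6 = (108 + 3600 + 9000)*6 = 12708*6 = 76248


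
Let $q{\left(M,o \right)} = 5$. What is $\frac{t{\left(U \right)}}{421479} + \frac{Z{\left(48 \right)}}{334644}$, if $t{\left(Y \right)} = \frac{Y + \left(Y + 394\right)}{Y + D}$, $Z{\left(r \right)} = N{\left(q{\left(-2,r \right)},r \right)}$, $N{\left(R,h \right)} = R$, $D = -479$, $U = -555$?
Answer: $\frac{403108589}{24306827117364} \approx 1.6584 \cdot 10^{-5}$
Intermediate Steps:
$Z{\left(r \right)} = 5$
$t{\left(Y \right)} = \frac{394 + 2 Y}{-479 + Y}$ ($t{\left(Y \right)} = \frac{Y + \left(Y + 394\right)}{Y - 479} = \frac{Y + \left(394 + Y\right)}{-479 + Y} = \frac{394 + 2 Y}{-479 + Y}$)
$\frac{t{\left(U \right)}}{421479} + \frac{Z{\left(48 \right)}}{334644} = \frac{2 \frac{1}{-479 - 555} \left(197 - 555\right)}{421479} + \frac{5}{334644} = 2 \frac{1}{-1034} \left(-358\right) \frac{1}{421479} + 5 \cdot \frac{1}{334644} = 2 \left(- \frac{1}{1034}\right) \left(-358\right) \frac{1}{421479} + \frac{5}{334644} = \frac{358}{517} \cdot \frac{1}{421479} + \frac{5}{334644} = \frac{358}{217904643} + \frac{5}{334644} = \frac{403108589}{24306827117364}$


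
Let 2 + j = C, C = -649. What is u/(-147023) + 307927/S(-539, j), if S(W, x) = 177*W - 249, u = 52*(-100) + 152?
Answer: -70981775/22286916 ≈ -3.1849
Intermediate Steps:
u = -5048 (u = -5200 + 152 = -5048)
j = -651 (j = -2 - 649 = -651)
S(W, x) = -249 + 177*W
u/(-147023) + 307927/S(-539, j) = -5048/(-147023) + 307927/(-249 + 177*(-539)) = -5048*(-1/147023) + 307927/(-249 - 95403) = 8/233 + 307927/(-95652) = 8/233 + 307927*(-1/95652) = 8/233 - 307927/95652 = -70981775/22286916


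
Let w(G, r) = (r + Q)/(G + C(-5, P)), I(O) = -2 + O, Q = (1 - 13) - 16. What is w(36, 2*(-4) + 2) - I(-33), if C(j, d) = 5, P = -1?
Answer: 1401/41 ≈ 34.171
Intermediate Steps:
Q = -28 (Q = -12 - 16 = -28)
w(G, r) = (-28 + r)/(5 + G) (w(G, r) = (r - 28)/(G + 5) = (-28 + r)/(5 + G))
w(36, 2*(-4) + 2) - I(-33) = (-28 + (2*(-4) + 2))/(5 + 36) - (-2 - 33) = (-28 + (-8 + 2))/41 - 1*(-35) = (-28 - 6)/41 + 35 = (1/41)*(-34) + 35 = -34/41 + 35 = 1401/41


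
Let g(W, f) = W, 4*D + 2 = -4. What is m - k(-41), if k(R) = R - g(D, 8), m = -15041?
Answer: -30003/2 ≈ -15002.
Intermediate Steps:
D = -3/2 (D = -½ + (¼)*(-4) = -½ - 1 = -3/2 ≈ -1.5000)
k(R) = 3/2 + R (k(R) = R - 1*(-3/2) = R + 3/2 = 3/2 + R)
m - k(-41) = -15041 - (3/2 - 41) = -15041 - 1*(-79/2) = -15041 + 79/2 = -30003/2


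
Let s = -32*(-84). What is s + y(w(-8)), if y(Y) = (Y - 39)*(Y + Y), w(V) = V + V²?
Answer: 4592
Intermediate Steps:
y(Y) = 2*Y*(-39 + Y) (y(Y) = (-39 + Y)*(2*Y) = 2*Y*(-39 + Y))
s = 2688
s + y(w(-8)) = 2688 + 2*(-8*(1 - 8))*(-39 - 8*(1 - 8)) = 2688 + 2*(-8*(-7))*(-39 - 8*(-7)) = 2688 + 2*56*(-39 + 56) = 2688 + 2*56*17 = 2688 + 1904 = 4592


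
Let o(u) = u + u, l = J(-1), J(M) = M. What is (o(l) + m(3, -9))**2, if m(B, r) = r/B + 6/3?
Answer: 9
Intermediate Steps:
m(B, r) = 2 + r/B (m(B, r) = r/B + 6*(1/3) = r/B + 2 = 2 + r/B)
l = -1
o(u) = 2*u
(o(l) + m(3, -9))**2 = (2*(-1) + (2 - 9/3))**2 = (-2 + (2 - 9*1/3))**2 = (-2 + (2 - 3))**2 = (-2 - 1)**2 = (-3)**2 = 9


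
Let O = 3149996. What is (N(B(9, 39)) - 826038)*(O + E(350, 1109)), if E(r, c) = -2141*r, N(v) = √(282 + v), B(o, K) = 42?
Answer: -1982981608920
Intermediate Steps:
(N(B(9, 39)) - 826038)*(O + E(350, 1109)) = (√(282 + 42) - 826038)*(3149996 - 2141*350) = (√324 - 826038)*(3149996 - 749350) = (18 - 826038)*2400646 = -826020*2400646 = -1982981608920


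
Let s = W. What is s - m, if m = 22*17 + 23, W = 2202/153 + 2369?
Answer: 101306/51 ≈ 1986.4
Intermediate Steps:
W = 121553/51 (W = 2202*(1/153) + 2369 = 734/51 + 2369 = 121553/51 ≈ 2383.4)
m = 397 (m = 374 + 23 = 397)
s = 121553/51 ≈ 2383.4
s - m = 121553/51 - 1*397 = 121553/51 - 397 = 101306/51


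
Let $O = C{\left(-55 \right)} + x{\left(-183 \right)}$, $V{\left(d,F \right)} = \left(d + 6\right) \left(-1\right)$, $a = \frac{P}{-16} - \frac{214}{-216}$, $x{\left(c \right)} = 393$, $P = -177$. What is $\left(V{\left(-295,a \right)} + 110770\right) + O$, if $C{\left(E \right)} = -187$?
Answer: $111265$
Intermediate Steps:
$a = \frac{5207}{432}$ ($a = - \frac{177}{-16} - \frac{214}{-216} = \left(-177\right) \left(- \frac{1}{16}\right) - - \frac{107}{108} = \frac{177}{16} + \frac{107}{108} = \frac{5207}{432} \approx 12.053$)
$V{\left(d,F \right)} = -6 - d$ ($V{\left(d,F \right)} = \left(6 + d\right) \left(-1\right) = -6 - d$)
$O = 206$ ($O = -187 + 393 = 206$)
$\left(V{\left(-295,a \right)} + 110770\right) + O = \left(\left(-6 - -295\right) + 110770\right) + 206 = \left(\left(-6 + 295\right) + 110770\right) + 206 = \left(289 + 110770\right) + 206 = 111059 + 206 = 111265$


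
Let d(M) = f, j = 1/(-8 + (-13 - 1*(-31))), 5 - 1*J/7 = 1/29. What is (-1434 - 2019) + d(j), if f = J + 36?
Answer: -98085/29 ≈ -3382.2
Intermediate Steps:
J = 1008/29 (J = 35 - 7/29 = 1008/29 ≈ 34.759)
j = ⅒ (j = 1/(-8 + (-13 + 31)) = 1/(-8 + 18) = 1/10 = ⅒ ≈ 0.10000)
f = 2052/29 (f = 1008/29 + 36 = 2052/29 ≈ 70.759)
d(M) = 2052/29
(-1434 - 2019) + d(j) = (-1434 - 2019) + 2052/29 = -3453 + 2052/29 = -98085/29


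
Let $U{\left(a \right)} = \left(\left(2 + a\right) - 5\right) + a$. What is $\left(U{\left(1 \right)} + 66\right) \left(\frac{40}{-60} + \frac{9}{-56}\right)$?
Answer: $- \frac{9035}{168} \approx -53.78$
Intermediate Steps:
$U{\left(a \right)} = -3 + 2 a$ ($U{\left(a \right)} = \left(-3 + a\right) + a = -3 + 2 a$)
$\left(U{\left(1 \right)} + 66\right) \left(\frac{40}{-60} + \frac{9}{-56}\right) = \left(\left(-3 + 2 \cdot 1\right) + 66\right) \left(\frac{40}{-60} + \frac{9}{-56}\right) = \left(\left(-3 + 2\right) + 66\right) \left(40 \left(- \frac{1}{60}\right) + 9 \left(- \frac{1}{56}\right)\right) = \left(-1 + 66\right) \left(- \frac{2}{3} - \frac{9}{56}\right) = 65 \left(- \frac{139}{168}\right) = - \frac{9035}{168}$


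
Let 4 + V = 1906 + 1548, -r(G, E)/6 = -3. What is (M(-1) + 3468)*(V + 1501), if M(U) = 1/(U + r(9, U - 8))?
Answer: 291896107/17 ≈ 1.7170e+7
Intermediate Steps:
r(G, E) = 18 (r(G, E) = -6*(-3) = 18)
V = 3450 (V = -4 + (1906 + 1548) = -4 + 3454 = 3450)
M(U) = 1/(18 + U) (M(U) = 1/(U + 18) = 1/(18 + U))
(M(-1) + 3468)*(V + 1501) = (1/(18 - 1) + 3468)*(3450 + 1501) = (1/17 + 3468)*4951 = (58957/17)*4951 = 291896107/17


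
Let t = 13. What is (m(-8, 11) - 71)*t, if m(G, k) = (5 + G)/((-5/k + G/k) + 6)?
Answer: -49348/53 ≈ -931.09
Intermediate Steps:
m(G, k) = (5 + G)/(6 - 5/k + G/k)
(m(-8, 11) - 71)*t = (11*(5 - 8)/(-5 - 8 + 6*11) - 71)*13 = (11*(-3)/(-5 - 8 + 66) - 71)*13 = (11*(-3)/53 - 71)*13 = (11*(1/53)*(-3) - 71)*13 = (-33/53 - 71)*13 = -3796/53*13 = -49348/53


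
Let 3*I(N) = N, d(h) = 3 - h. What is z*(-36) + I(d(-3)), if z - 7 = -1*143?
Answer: 4898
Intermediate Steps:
I(N) = N/3
z = -136 (z = 7 - 1*143 = 7 - 143 = -136)
z*(-36) + I(d(-3)) = -136*(-36) + (3 - 1*(-3))/3 = 4896 + (3 + 3)/3 = 4896 + (1/3)*6 = 4896 + 2 = 4898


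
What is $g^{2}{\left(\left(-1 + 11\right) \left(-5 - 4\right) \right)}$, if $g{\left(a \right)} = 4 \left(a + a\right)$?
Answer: $518400$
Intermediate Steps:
$g{\left(a \right)} = 8 a$ ($g{\left(a \right)} = 4 \cdot 2 a = 8 a$)
$g^{2}{\left(\left(-1 + 11\right) \left(-5 - 4\right) \right)} = \left(8 \left(-1 + 11\right) \left(-5 - 4\right)\right)^{2} = \left(8 \cdot 10 \left(-9\right)\right)^{2} = \left(8 \left(-90\right)\right)^{2} = \left(-720\right)^{2} = 518400$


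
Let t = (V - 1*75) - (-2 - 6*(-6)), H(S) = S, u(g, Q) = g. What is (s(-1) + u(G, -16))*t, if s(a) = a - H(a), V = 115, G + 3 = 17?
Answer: 84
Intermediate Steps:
G = 14 (G = -3 + 17 = 14)
t = 6 (t = (115 - 1*75) - (-2 - 6*(-6)) = (115 - 75) - (-2 + 36) = 40 - 1*34 = 40 - 34 = 6)
s(a) = 0 (s(a) = a - a = 0)
(s(-1) + u(G, -16))*t = (0 + 14)*6 = 14*6 = 84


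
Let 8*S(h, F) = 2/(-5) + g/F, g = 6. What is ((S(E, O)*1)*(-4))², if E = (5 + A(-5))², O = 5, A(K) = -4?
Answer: 4/25 ≈ 0.16000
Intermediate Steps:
E = 1 (E = (5 - 4)² = 1² = 1)
S(h, F) = -1/20 + 3/(4*F) (S(h, F) = (2/(-5) + 6/F)/8 = (2*(-⅕) + 6/F)/8 = (-⅖ + 6/F)/8 = -1/20 + 3/(4*F))
((S(E, O)*1)*(-4))² = ((((1/20)*(15 - 1*5)/5)*1)*(-4))² = ((((1/20)*(⅕)*(15 - 5))*1)*(-4))² = ((((1/20)*(⅕)*10)*1)*(-4))² = (((⅒)*1)*(-4))² = ((⅒)*(-4))² = (-⅖)² = 4/25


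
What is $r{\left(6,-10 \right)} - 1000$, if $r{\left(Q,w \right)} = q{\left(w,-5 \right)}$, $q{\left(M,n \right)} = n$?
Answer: $-1005$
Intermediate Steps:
$r{\left(Q,w \right)} = -5$
$r{\left(6,-10 \right)} - 1000 = -5 - 1000 = -1005$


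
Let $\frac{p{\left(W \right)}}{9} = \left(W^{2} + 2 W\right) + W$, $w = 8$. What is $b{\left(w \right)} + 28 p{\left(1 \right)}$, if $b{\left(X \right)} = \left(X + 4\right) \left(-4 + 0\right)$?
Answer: $960$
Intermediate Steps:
$b{\left(X \right)} = -16 - 4 X$ ($b{\left(X \right)} = \left(4 + X\right) \left(-4\right) = -16 - 4 X$)
$p{\left(W \right)} = 9 W^{2} + 27 W$ ($p{\left(W \right)} = 9 \left(\left(W^{2} + 2 W\right) + W\right) = 9 \left(W^{2} + 3 W\right) = 9 W^{2} + 27 W$)
$b{\left(w \right)} + 28 p{\left(1 \right)} = \left(-16 - 32\right) + 28 \cdot 9 \cdot 1 \left(3 + 1\right) = \left(-16 - 32\right) + 28 \cdot 9 \cdot 1 \cdot 4 = -48 + 28 \cdot 36 = -48 + 1008 = 960$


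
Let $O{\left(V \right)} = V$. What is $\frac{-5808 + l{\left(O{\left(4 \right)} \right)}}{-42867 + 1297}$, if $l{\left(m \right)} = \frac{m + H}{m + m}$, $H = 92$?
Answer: $\frac{2898}{20785} \approx 0.13943$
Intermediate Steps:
$l{\left(m \right)} = \frac{92 + m}{2 m}$ ($l{\left(m \right)} = \frac{m + 92}{m + m} = \frac{92 + m}{2 m}$)
$\frac{-5808 + l{\left(O{\left(4 \right)} \right)}}{-42867 + 1297} = \frac{-5808 + \frac{92 + 4}{2 \cdot 4}}{-42867 + 1297} = \frac{-5808 + \frac{1}{2} \cdot \frac{1}{4} \cdot 96}{-41570} = \left(-5808 + 12\right) \left(- \frac{1}{41570}\right) = \left(-5796\right) \left(- \frac{1}{41570}\right) = \frac{2898}{20785}$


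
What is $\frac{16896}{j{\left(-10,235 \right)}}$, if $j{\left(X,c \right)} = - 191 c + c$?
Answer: $- \frac{8448}{22325} \approx -0.37841$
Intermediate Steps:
$j{\left(X,c \right)} = - 190 c$
$\frac{16896}{j{\left(-10,235 \right)}} = \frac{16896}{\left(-190\right) 235} = \frac{16896}{-44650} = 16896 \left(- \frac{1}{44650}\right) = - \frac{8448}{22325}$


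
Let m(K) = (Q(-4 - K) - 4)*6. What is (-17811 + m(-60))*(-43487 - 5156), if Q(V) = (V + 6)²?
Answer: -254354247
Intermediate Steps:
Q(V) = (6 + V)²
m(K) = -24 + 6*(2 - K)² (m(K) = ((6 + (-4 - K))² - 4)*6 = ((2 - K)² - 4)*6 = (-4 + (2 - K)²)*6 = -24 + 6*(2 - K)²)
(-17811 + m(-60))*(-43487 - 5156) = (-17811 + 6*(-60)*(-4 - 60))*(-43487 - 5156) = (-17811 + 6*(-60)*(-64))*(-48643) = (-17811 + 23040)*(-48643) = 5229*(-48643) = -254354247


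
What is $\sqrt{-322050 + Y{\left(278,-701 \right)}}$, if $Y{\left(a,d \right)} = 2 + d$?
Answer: $3 i \sqrt{35861} \approx 568.11 i$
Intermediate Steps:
$\sqrt{-322050 + Y{\left(278,-701 \right)}} = \sqrt{-322050 + \left(2 - 701\right)} = \sqrt{-322050 - 699} = \sqrt{-322749} = 3 i \sqrt{35861}$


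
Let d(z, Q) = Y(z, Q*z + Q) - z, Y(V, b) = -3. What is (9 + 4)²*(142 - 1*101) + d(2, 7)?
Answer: 6924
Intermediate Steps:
d(z, Q) = -3 - z
(9 + 4)²*(142 - 1*101) + d(2, 7) = (9 + 4)²*(142 - 1*101) + (-3 - 1*2) = 13²*(142 - 101) + (-3 - 2) = 169*41 - 5 = 6929 - 5 = 6924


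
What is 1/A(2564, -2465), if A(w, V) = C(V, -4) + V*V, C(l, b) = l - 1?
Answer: 1/6073759 ≈ 1.6464e-7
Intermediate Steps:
C(l, b) = -1 + l
A(w, V) = -1 + V + V² (A(w, V) = (-1 + V) + V*V = (-1 + V) + V² = -1 + V + V²)
1/A(2564, -2465) = 1/(-1 - 2465 + (-2465)²) = 1/(-1 - 2465 + 6076225) = 1/6073759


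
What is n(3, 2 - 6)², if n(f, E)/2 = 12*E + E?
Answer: 10816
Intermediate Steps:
n(f, E) = 26*E (n(f, E) = 2*(12*E + E) = 2*(13*E) = 26*E)
n(3, 2 - 6)² = (26*(2 - 6))² = (26*(-4))² = (-104)² = 10816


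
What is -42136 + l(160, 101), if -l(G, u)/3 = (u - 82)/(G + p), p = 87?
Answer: -547771/13 ≈ -42136.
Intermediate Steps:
l(G, u) = -3*(-82 + u)/(87 + G) (l(G, u) = -3*(u - 82)/(G + 87) = -3*(-82 + u)/(87 + G))
-42136 + l(160, 101) = -42136 + 3*(82 - 1*101)/(87 + 160) = -42136 + 3*(82 - 101)/247 = -42136 + 3*(1/247)*(-19) = -42136 - 3/13 = -547771/13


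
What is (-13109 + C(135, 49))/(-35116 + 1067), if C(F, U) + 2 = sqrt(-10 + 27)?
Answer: 13111/34049 - sqrt(17)/34049 ≈ 0.38494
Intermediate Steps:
C(F, U) = -2 + sqrt(17) (C(F, U) = -2 + sqrt(-10 + 27) = -2 + sqrt(17))
(-13109 + C(135, 49))/(-35116 + 1067) = (-13109 + (-2 + sqrt(17)))/(-35116 + 1067) = (-13111 + sqrt(17))/(-34049) = (-13111 + sqrt(17))*(-1/34049) = 13111/34049 - sqrt(17)/34049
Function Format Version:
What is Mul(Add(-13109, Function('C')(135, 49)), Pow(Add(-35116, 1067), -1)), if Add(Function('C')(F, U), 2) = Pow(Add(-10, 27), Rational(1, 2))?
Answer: Add(Rational(13111, 34049), Mul(Rational(-1, 34049), Pow(17, Rational(1, 2)))) ≈ 0.38494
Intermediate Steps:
Function('C')(F, U) = Add(-2, Pow(17, Rational(1, 2))) (Function('C')(F, U) = Add(-2, Pow(Add(-10, 27), Rational(1, 2))) = Add(-2, Pow(17, Rational(1, 2))))
Mul(Add(-13109, Function('C')(135, 49)), Pow(Add(-35116, 1067), -1)) = Mul(Add(-13109, Add(-2, Pow(17, Rational(1, 2)))), Pow(Add(-35116, 1067), -1)) = Mul(Add(-13111, Pow(17, Rational(1, 2))), Pow(-34049, -1)) = Mul(Add(-13111, Pow(17, Rational(1, 2))), Rational(-1, 34049)) = Add(Rational(13111, 34049), Mul(Rational(-1, 34049), Pow(17, Rational(1, 2))))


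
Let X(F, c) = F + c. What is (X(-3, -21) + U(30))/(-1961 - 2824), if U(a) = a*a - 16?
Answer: -172/957 ≈ -0.17973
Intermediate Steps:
U(a) = -16 + a² (U(a) = a² - 16 = -16 + a²)
(X(-3, -21) + U(30))/(-1961 - 2824) = ((-3 - 21) + (-16 + 30²))/(-1961 - 2824) = (-24 + (-16 + 900))/(-4785) = (-24 + 884)*(-1/4785) = 860*(-1/4785) = -172/957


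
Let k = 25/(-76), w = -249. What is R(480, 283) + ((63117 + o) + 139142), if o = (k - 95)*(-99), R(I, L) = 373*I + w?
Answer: 29677055/76 ≈ 3.9049e+5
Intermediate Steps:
R(I, L) = -249 + 373*I (R(I, L) = 373*I - 249 = -249 + 373*I)
k = -25/76 (k = 25*(-1/76) = -25/76 ≈ -0.32895)
o = 717255/76 (o = (-25/76 - 95)*(-99) = -7245/76*(-99) = 717255/76 ≈ 9437.6)
R(480, 283) + ((63117 + o) + 139142) = (-249 + 373*480) + ((63117 + 717255/76) + 139142) = (-249 + 179040) + (5514147/76 + 139142) = 178791 + 16088939/76 = 29677055/76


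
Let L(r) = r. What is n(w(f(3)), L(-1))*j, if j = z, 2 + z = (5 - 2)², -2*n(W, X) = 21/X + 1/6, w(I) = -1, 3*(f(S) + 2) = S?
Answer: 875/12 ≈ 72.917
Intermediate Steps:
f(S) = -2 + S/3
n(W, X) = -1/12 - 21/(2*X) (n(W, X) = -(21/X + 1/6)/2 = -(21/X + 1*(⅙))/2 = -(21/X + ⅙)/2 = -(⅙ + 21/X)/2 = -1/12 - 21/(2*X))
z = 7 (z = -2 + (5 - 2)² = -2 + 3² = -2 + 9 = 7)
j = 7
n(w(f(3)), L(-1))*j = ((1/12)*(-126 - 1*(-1))/(-1))*7 = ((1/12)*(-1)*(-126 + 1))*7 = ((1/12)*(-1)*(-125))*7 = (125/12)*7 = 875/12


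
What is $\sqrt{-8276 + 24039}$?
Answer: $\sqrt{15763} \approx 125.55$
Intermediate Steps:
$\sqrt{-8276 + 24039} = \sqrt{15763}$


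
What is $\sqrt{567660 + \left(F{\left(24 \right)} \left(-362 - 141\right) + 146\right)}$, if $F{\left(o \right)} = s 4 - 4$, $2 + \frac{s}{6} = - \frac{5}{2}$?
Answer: $\sqrt{624142} \approx 790.03$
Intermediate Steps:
$s = -27$ ($s = -12 + 6 \left(- \frac{5}{2}\right) = -12 - 15 = -27$)
$F{\left(o \right)} = -112$ ($F{\left(o \right)} = \left(-27\right) 4 - 4 = -108 - 4 = -112$)
$\sqrt{567660 + \left(F{\left(24 \right)} \left(-362 - 141\right) + 146\right)} = \sqrt{567660 - \left(-146 + 112 \left(-362 - 141\right)\right)} = \sqrt{567660 + \left(\left(-112\right) \left(-503\right) + 146\right)} = \sqrt{567660 + \left(56336 + 146\right)} = \sqrt{567660 + 56482} = \sqrt{624142}$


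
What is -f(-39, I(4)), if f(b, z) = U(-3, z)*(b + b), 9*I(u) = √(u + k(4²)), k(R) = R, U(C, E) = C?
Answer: -234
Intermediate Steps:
I(u) = √(16 + u)/9 (I(u) = √(u + 4²)/9 = √(u + 16)/9 = √(16 + u)/9)
f(b, z) = -6*b (f(b, z) = -3*(b + b) = -6*b)
-f(-39, I(4)) = -(-6)*(-39) = -1*234 = -234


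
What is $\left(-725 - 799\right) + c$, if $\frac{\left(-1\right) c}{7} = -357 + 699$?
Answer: $-3918$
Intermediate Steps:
$c = -2394$ ($c = - 7 \left(-357 + 699\right) = \left(-7\right) 342 = -2394$)
$\left(-725 - 799\right) + c = \left(-725 - 799\right) - 2394 = -1524 - 2394 = -3918$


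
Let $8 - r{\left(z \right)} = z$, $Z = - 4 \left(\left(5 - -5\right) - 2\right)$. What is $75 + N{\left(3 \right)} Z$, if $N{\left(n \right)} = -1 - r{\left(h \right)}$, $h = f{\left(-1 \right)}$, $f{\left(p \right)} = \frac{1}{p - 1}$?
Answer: $379$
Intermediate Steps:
$f{\left(p \right)} = \frac{1}{-1 + p}$
$h = - \frac{1}{2}$ ($h = \frac{1}{-1 - 1} = \frac{1}{-2} = - \frac{1}{2} \approx -0.5$)
$Z = -32$ ($Z = - 4 \left(\left(5 + 5\right) - 2\right) = - 4 \left(10 - 2\right) = \left(-4\right) 8 = -32$)
$r{\left(z \right)} = 8 - z$
$N{\left(n \right)} = - \frac{19}{2}$ ($N{\left(n \right)} = -1 - \left(8 - - \frac{1}{2}\right) = -1 - \left(8 + \frac{1}{2}\right) = -1 - \frac{17}{2} = - \frac{19}{2}$)
$75 + N{\left(3 \right)} Z = 75 - -304 = 75 + 304 = 379$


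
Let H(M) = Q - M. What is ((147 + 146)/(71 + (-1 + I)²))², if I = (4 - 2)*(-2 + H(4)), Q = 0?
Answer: 85849/57600 ≈ 1.4904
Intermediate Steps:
H(M) = -M (H(M) = 0 - M = -M)
I = -12 (I = (4 - 2)*(-2 - 1*4) = 2*(-2 - 4) = 2*(-6) = -12)
((147 + 146)/(71 + (-1 + I)²))² = ((147 + 146)/(71 + (-1 - 12)²))² = (293/(71 + (-13)²))² = (293/(71 + 169))² = (293/240)² = 85849/57600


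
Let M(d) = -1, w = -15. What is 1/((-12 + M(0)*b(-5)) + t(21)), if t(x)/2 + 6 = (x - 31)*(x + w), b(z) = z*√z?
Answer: -144/20861 - 5*I*√5/20861 ≈ -0.0069028 - 0.00053594*I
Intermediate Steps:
b(z) = z^(3/2)
t(x) = -12 + 2*(-31 + x)*(-15 + x) (t(x) = -12 + 2*((x - 31)*(x - 15)) = -12 + 2*((-31 + x)*(-15 + x)) = -12 + 2*(-31 + x)*(-15 + x))
1/((-12 + M(0)*b(-5)) + t(21)) = 1/((-12 - (-5)^(3/2)) + (918 - 92*21 + 2*21²)) = 1/((-12 - (-5)*I*√5) + (918 - 1932 + 2*441)) = 1/((-12 + 5*I*√5) + (918 - 1932 + 882)) = 1/((-12 + 5*I*√5) - 132) = 1/(-144 + 5*I*√5)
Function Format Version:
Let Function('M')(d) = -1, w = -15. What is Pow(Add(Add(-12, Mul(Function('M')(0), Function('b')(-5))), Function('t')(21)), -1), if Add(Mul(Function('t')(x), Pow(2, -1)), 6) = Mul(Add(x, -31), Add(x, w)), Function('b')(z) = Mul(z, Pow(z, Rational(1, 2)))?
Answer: Add(Rational(-144, 20861), Mul(Rational(-5, 20861), I, Pow(5, Rational(1, 2)))) ≈ Add(-0.0069028, Mul(-0.00053594, I))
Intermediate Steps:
Function('b')(z) = Pow(z, Rational(3, 2))
Function('t')(x) = Add(-12, Mul(2, Add(-31, x), Add(-15, x))) (Function('t')(x) = Add(-12, Mul(2, Mul(Add(x, -31), Add(x, -15)))) = Add(-12, Mul(2, Mul(Add(-31, x), Add(-15, x)))) = Add(-12, Mul(2, Add(-31, x), Add(-15, x))))
Pow(Add(Add(-12, Mul(Function('M')(0), Function('b')(-5))), Function('t')(21)), -1) = Pow(Add(Add(-12, Mul(-1, Pow(-5, Rational(3, 2)))), Add(918, Mul(-92, 21), Mul(2, Pow(21, 2)))), -1) = Pow(Add(Add(-12, Mul(-1, Mul(-5, I, Pow(5, Rational(1, 2))))), Add(918, -1932, Mul(2, 441))), -1) = Pow(Add(Add(-12, Mul(5, I, Pow(5, Rational(1, 2)))), Add(918, -1932, 882)), -1) = Pow(Add(Add(-12, Mul(5, I, Pow(5, Rational(1, 2)))), -132), -1) = Pow(Add(-144, Mul(5, I, Pow(5, Rational(1, 2)))), -1)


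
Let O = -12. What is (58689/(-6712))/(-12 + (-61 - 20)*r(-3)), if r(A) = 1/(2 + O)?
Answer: 97815/43628 ≈ 2.2420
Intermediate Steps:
r(A) = -1/10 (r(A) = 1/(2 - 12) = 1/(-10) = -1/10)
(58689/(-6712))/(-12 + (-61 - 20)*r(-3)) = (58689/(-6712))/(-12 + (-61 - 20)*(-1/10)) = (58689*(-1/6712))/(-12 - 81*(-1/10)) = -58689/(6712*(-12 + 81/10)) = -58689/(6712*(-39/10)) = -58689/6712*(-10/39) = 97815/43628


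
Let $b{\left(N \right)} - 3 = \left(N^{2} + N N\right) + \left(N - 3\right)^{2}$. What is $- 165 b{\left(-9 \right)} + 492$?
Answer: $-50493$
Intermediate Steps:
$b{\left(N \right)} = 3 + \left(-3 + N\right)^{2} + 2 N^{2}$ ($b{\left(N \right)} = 3 + \left(\left(N^{2} + N N\right) + \left(N - 3\right)^{2}\right) = 3 + \left(\left(N^{2} + N^{2}\right) + \left(-3 + N\right)^{2}\right) = 3 + \left(2 N^{2} + \left(-3 + N\right)^{2}\right) = 3 + \left(\left(-3 + N\right)^{2} + 2 N^{2}\right) = 3 + \left(-3 + N\right)^{2} + 2 N^{2}$)
$- 165 b{\left(-9 \right)} + 492 = - 165 \left(12 - -54 + 3 \left(-9\right)^{2}\right) + 492 = - 165 \left(12 + 54 + 3 \cdot 81\right) + 492 = - 165 \left(12 + 54 + 243\right) + 492 = \left(-165\right) 309 + 492 = -50985 + 492 = -50493$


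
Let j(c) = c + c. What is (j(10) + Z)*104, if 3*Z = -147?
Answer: -3016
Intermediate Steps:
Z = -49 (Z = (⅓)*(-147) = -49)
j(c) = 2*c
(j(10) + Z)*104 = (2*10 - 49)*104 = (20 - 49)*104 = -29*104 = -3016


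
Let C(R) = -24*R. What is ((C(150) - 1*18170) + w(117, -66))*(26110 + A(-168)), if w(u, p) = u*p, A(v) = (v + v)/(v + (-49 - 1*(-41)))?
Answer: -8471016652/11 ≈ -7.7009e+8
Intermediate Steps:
A(v) = 2*v/(-8 + v) (A(v) = (2*v)/(v + (-49 + 41)) = (2*v)/(v - 8) = (2*v)/(-8 + v) = 2*v/(-8 + v))
w(u, p) = p*u
((C(150) - 1*18170) + w(117, -66))*(26110 + A(-168)) = ((-24*150 - 1*18170) - 66*117)*(26110 + 2*(-168)/(-8 - 168)) = ((-3600 - 18170) - 7722)*(26110 + 2*(-168)/(-176)) = (-21770 - 7722)*(26110 + 2*(-168)*(-1/176)) = -29492*(26110 + 21/11) = -29492*287231/11 = -8471016652/11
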